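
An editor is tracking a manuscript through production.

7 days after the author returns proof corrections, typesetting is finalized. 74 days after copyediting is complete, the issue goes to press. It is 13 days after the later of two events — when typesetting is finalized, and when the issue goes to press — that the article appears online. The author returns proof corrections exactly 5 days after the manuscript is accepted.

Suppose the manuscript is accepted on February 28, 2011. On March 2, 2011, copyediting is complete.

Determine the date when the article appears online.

May 28, 2011

The manuscript is accepted: Feb 28, 2011.
The author returns proof corrections: Feb 28, 2011 + 5 days = Mar 5, 2011.
Typesetting is finalized: Mar 5, 2011 + 7 days = Mar 12, 2011.
Copyediting is complete: Mar 2, 2011.
The issue goes to press: Mar 2, 2011 + 74 days = May 15, 2011.
Both prerequisites met — typesetting is finalized (Mar 12, 2011), the issue goes to press (May 15, 2011); the later is May 15, 2011.
The article appears online: May 15, 2011 + 13 days = May 28, 2011.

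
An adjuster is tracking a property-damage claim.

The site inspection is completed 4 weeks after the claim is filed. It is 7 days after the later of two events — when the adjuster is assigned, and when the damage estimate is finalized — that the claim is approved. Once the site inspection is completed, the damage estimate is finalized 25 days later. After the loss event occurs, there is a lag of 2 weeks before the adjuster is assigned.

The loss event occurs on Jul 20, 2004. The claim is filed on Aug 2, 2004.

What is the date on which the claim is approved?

Oct 1, 2004

The loss event occurs: Jul 20, 2004.
The adjuster is assigned: Jul 20, 2004 + 2 weeks = Aug 3, 2004.
The claim is filed: Aug 2, 2004.
The site inspection is completed: Aug 2, 2004 + 4 weeks = Aug 30, 2004.
The damage estimate is finalized: Aug 30, 2004 + 25 days = Sep 24, 2004.
Both prerequisites met — the adjuster is assigned (Aug 3, 2004), the damage estimate is finalized (Sep 24, 2004); the later is Sep 24, 2004.
The claim is approved: Sep 24, 2004 + 7 days = Oct 1, 2004.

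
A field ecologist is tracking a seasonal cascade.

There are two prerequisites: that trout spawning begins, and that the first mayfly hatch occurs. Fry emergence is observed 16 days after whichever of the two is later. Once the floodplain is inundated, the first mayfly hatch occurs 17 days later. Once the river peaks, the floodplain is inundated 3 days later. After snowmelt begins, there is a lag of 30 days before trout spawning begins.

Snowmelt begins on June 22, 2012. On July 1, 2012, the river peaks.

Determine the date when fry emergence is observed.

August 7, 2012

Snowmelt begins: Jun 22, 2012.
Trout spawning begins: Jun 22, 2012 + 30 days = Jul 22, 2012.
The river peaks: Jul 1, 2012.
The floodplain is inundated: Jul 1, 2012 + 3 days = Jul 4, 2012.
The first mayfly hatch occurs: Jul 4, 2012 + 17 days = Jul 21, 2012.
Both prerequisites met — trout spawning begins (Jul 22, 2012), the first mayfly hatch occurs (Jul 21, 2012); the later is Jul 22, 2012.
Fry emergence is observed: Jul 22, 2012 + 16 days = Aug 7, 2012.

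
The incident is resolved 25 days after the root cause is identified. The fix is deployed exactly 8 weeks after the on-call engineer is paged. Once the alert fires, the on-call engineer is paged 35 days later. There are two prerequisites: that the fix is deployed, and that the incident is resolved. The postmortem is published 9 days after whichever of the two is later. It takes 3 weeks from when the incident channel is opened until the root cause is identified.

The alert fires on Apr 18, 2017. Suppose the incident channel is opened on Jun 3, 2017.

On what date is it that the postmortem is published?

Jul 28, 2017

The alert fires: Apr 18, 2017.
The on-call engineer is paged: Apr 18, 2017 + 35 days = May 23, 2017.
The fix is deployed: May 23, 2017 + 8 weeks = Jul 18, 2017.
The incident channel is opened: Jun 3, 2017.
The root cause is identified: Jun 3, 2017 + 3 weeks = Jun 24, 2017.
The incident is resolved: Jun 24, 2017 + 25 days = Jul 19, 2017.
Both prerequisites met — the fix is deployed (Jul 18, 2017), the incident is resolved (Jul 19, 2017); the later is Jul 19, 2017.
The postmortem is published: Jul 19, 2017 + 9 days = Jul 28, 2017.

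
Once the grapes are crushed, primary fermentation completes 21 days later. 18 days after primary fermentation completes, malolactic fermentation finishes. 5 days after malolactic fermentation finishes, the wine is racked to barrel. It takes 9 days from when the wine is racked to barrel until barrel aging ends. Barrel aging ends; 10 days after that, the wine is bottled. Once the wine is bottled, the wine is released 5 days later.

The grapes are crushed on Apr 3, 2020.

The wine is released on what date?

Jun 10, 2020

The grapes are crushed: Apr 3, 2020.
Primary fermentation completes: Apr 3, 2020 + 21 days = Apr 24, 2020.
Malolactic fermentation finishes: Apr 24, 2020 + 18 days = May 12, 2020.
The wine is racked to barrel: May 12, 2020 + 5 days = May 17, 2020.
Barrel aging ends: May 17, 2020 + 9 days = May 26, 2020.
The wine is bottled: May 26, 2020 + 10 days = Jun 5, 2020.
The wine is released: Jun 5, 2020 + 5 days = Jun 10, 2020.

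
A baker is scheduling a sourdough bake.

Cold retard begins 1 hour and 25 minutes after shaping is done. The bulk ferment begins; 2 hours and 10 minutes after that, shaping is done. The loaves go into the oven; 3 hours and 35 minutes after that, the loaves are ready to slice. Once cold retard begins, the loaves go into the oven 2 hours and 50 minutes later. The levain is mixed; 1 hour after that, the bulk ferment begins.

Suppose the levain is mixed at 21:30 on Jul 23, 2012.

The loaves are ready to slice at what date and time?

08:30 on Jul 24, 2012

The levain is mixed: 21:30 Jul 23, 2012.
The bulk ferment begins: 21:30 Jul 23, 2012 + 1h = 22:30 Jul 23, 2012.
Shaping is done: 22:30 Jul 23, 2012 + 2h10m = 00:40 Jul 24, 2012.
Cold retard begins: 00:40 Jul 24, 2012 + 1h25m = 02:05 Jul 24, 2012.
The loaves go into the oven: 02:05 Jul 24, 2012 + 2h50m = 04:55 Jul 24, 2012.
The loaves are ready to slice: 04:55 Jul 24, 2012 + 3h35m = 08:30 Jul 24, 2012.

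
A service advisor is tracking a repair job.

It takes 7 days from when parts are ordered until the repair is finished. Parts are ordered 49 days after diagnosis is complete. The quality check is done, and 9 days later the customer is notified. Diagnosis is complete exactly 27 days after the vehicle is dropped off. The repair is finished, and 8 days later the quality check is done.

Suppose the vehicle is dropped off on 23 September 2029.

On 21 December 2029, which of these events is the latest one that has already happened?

The repair is finished

The vehicle is dropped off: Sep 23, 2029.
Diagnosis is complete: Sep 23, 2029 + 27 days = Oct 20, 2029.
Parts are ordered: Oct 20, 2029 + 49 days = Dec 8, 2029.
The repair is finished: Dec 8, 2029 + 7 days = Dec 15, 2029.
The quality check is done: Dec 15, 2029 + 8 days = Dec 23, 2029.
The customer is notified: Dec 23, 2029 + 9 days = Jan 1, 2030.
Dec 21, 2029 falls between when the repair is finished (Dec 15, 2029) and when the quality check is done (Dec 23, 2029).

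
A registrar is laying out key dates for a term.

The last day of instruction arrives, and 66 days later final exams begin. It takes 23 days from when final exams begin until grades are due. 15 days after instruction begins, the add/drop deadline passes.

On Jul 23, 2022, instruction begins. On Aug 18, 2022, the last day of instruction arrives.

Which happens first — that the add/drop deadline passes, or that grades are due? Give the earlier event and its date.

Instruction begins: Jul 23, 2022.
The add/drop deadline passes: Jul 23, 2022 + 15 days = Aug 7, 2022.
The last day of instruction arrives: Aug 18, 2022.
Final exams begin: Aug 18, 2022 + 66 days = Oct 23, 2022.
Grades are due: Oct 23, 2022 + 23 days = Nov 15, 2022.
Comparing: the add/drop deadline passes on Aug 7, 2022 vs grades are due on Nov 15, 2022. Earlier: the add/drop deadline passes.

The add/drop deadline passes — Aug 7, 2022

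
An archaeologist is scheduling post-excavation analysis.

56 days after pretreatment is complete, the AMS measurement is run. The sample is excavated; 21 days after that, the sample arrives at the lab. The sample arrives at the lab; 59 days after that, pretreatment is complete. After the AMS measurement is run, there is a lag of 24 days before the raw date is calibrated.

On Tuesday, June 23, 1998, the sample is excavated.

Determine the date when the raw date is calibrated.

Monday, November 30, 1998

The sample is excavated: Jun 23, 1998.
The sample arrives at the lab: Jun 23, 1998 + 21 days = Jul 14, 1998.
Pretreatment is complete: Jul 14, 1998 + 59 days = Sep 11, 1998.
The AMS measurement is run: Sep 11, 1998 + 56 days = Nov 6, 1998.
The raw date is calibrated: Nov 6, 1998 + 24 days = Nov 30, 1998.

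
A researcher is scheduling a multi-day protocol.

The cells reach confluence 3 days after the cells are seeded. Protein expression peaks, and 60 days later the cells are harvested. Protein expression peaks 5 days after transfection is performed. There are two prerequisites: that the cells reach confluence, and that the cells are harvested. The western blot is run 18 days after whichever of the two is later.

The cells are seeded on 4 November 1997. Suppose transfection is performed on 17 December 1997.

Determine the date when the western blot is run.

10 March 1998

The cells are seeded: Nov 4, 1997.
The cells reach confluence: Nov 4, 1997 + 3 days = Nov 7, 1997.
Transfection is performed: Dec 17, 1997.
Protein expression peaks: Dec 17, 1997 + 5 days = Dec 22, 1997.
The cells are harvested: Dec 22, 1997 + 60 days = Feb 20, 1998.
Both prerequisites met — the cells reach confluence (Nov 7, 1997), the cells are harvested (Feb 20, 1998); the later is Feb 20, 1998.
The western blot is run: Feb 20, 1998 + 18 days = Mar 10, 1998.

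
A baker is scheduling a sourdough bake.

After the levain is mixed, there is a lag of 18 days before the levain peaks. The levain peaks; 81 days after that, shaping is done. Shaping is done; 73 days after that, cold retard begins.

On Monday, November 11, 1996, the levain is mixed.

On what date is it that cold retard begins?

The levain is mixed: Nov 11, 1996.
The levain peaks: Nov 11, 1996 + 18 days = Nov 29, 1996.
Shaping is done: Nov 29, 1996 + 81 days = Feb 18, 1997.
Cold retard begins: Feb 18, 1997 + 73 days = May 2, 1997.

Friday, May 2, 1997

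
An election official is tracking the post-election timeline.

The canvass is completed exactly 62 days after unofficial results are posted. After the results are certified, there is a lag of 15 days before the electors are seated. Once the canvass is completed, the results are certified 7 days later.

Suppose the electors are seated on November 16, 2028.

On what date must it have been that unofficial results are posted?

The electors are seated: Nov 16, 2028.
The results are certified: Nov 16, 2028 − 15 days = Nov 1, 2028.
The canvass is completed: Nov 1, 2028 − 7 days = Oct 25, 2028.
Unofficial results are posted: Oct 25, 2028 − 62 days = Aug 24, 2028.

August 24, 2028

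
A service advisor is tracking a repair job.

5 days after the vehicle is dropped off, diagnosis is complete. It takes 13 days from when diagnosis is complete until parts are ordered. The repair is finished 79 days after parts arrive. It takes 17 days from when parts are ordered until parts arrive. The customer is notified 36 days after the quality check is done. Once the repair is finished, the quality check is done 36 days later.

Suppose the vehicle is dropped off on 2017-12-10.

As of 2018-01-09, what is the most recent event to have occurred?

Parts are ordered

The vehicle is dropped off: Dec 10, 2017.
Diagnosis is complete: Dec 10, 2017 + 5 days = Dec 15, 2017.
Parts are ordered: Dec 15, 2017 + 13 days = Dec 28, 2017.
Parts arrive: Dec 28, 2017 + 17 days = Jan 14, 2018.
The repair is finished: Jan 14, 2018 + 79 days = Apr 3, 2018.
The quality check is done: Apr 3, 2018 + 36 days = May 9, 2018.
The customer is notified: May 9, 2018 + 36 days = Jun 14, 2018.
Jan 9, 2018 falls between when parts are ordered (Dec 28, 2017) and when parts arrive (Jan 14, 2018).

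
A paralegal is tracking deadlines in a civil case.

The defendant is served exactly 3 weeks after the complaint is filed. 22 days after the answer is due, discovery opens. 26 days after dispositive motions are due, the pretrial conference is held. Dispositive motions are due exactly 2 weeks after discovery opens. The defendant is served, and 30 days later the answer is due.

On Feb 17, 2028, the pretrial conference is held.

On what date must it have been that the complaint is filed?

Oct 27, 2027

The pretrial conference is held: Feb 17, 2028.
Dispositive motions are due: Feb 17, 2028 − 26 days = Jan 22, 2028.
Discovery opens: Jan 22, 2028 − 2 weeks = Jan 8, 2028.
The answer is due: Jan 8, 2028 − 22 days = Dec 17, 2027.
The defendant is served: Dec 17, 2027 − 30 days = Nov 17, 2027.
The complaint is filed: Nov 17, 2027 − 3 weeks = Oct 27, 2027.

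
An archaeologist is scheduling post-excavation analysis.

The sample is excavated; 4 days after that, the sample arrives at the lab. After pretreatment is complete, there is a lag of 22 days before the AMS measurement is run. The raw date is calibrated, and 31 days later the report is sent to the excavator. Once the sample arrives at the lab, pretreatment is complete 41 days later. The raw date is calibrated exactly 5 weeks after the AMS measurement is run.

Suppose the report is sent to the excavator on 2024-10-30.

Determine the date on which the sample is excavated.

The report is sent to the excavator: Oct 30, 2024.
The raw date is calibrated: Oct 30, 2024 − 31 days = Sep 29, 2024.
The AMS measurement is run: Sep 29, 2024 − 5 weeks = Aug 25, 2024.
Pretreatment is complete: Aug 25, 2024 − 22 days = Aug 3, 2024.
The sample arrives at the lab: Aug 3, 2024 − 41 days = Jun 23, 2024.
The sample is excavated: Jun 23, 2024 − 4 days = Jun 19, 2024.

2024-06-19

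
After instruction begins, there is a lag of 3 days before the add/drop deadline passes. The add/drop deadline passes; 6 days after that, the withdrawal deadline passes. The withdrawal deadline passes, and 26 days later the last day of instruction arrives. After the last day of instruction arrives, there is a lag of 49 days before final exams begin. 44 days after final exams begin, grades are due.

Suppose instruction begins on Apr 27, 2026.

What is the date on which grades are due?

Sep 2, 2026

Instruction begins: Apr 27, 2026.
The add/drop deadline passes: Apr 27, 2026 + 3 days = Apr 30, 2026.
The withdrawal deadline passes: Apr 30, 2026 + 6 days = May 6, 2026.
The last day of instruction arrives: May 6, 2026 + 26 days = Jun 1, 2026.
Final exams begin: Jun 1, 2026 + 49 days = Jul 20, 2026.
Grades are due: Jul 20, 2026 + 44 days = Sep 2, 2026.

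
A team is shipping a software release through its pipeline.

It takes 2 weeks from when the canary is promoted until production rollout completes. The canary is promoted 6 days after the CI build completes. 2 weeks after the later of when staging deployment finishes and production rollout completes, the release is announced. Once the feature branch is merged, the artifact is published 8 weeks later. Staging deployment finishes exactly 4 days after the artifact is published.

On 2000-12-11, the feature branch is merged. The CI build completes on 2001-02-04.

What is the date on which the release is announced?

2001-03-10

The feature branch is merged: Dec 11, 2000.
The artifact is published: Dec 11, 2000 + 8 weeks = Feb 5, 2001.
Staging deployment finishes: Feb 5, 2001 + 4 days = Feb 9, 2001.
The CI build completes: Feb 4, 2001.
The canary is promoted: Feb 4, 2001 + 6 days = Feb 10, 2001.
Production rollout completes: Feb 10, 2001 + 2 weeks = Feb 24, 2001.
Both prerequisites met — staging deployment finishes (Feb 9, 2001), production rollout completes (Feb 24, 2001); the later is Feb 24, 2001.
The release is announced: Feb 24, 2001 + 2 weeks = Mar 10, 2001.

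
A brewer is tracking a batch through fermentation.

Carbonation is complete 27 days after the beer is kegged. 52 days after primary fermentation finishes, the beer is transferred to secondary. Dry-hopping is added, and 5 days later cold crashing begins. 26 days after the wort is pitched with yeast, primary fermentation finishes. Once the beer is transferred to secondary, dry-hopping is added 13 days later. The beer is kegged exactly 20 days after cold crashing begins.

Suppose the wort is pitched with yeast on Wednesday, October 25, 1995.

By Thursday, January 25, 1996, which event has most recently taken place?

Dry-hopping is added

The wort is pitched with yeast: Oct 25, 1995.
Primary fermentation finishes: Oct 25, 1995 + 26 days = Nov 20, 1995.
The beer is transferred to secondary: Nov 20, 1995 + 52 days = Jan 11, 1996.
Dry-hopping is added: Jan 11, 1996 + 13 days = Jan 24, 1996.
Cold crashing begins: Jan 24, 1996 + 5 days = Jan 29, 1996.
The beer is kegged: Jan 29, 1996 + 20 days = Feb 18, 1996.
Carbonation is complete: Feb 18, 1996 + 27 days = Mar 16, 1996.
Jan 25, 1996 falls between when dry-hopping is added (Jan 24, 1996) and when cold crashing begins (Jan 29, 1996).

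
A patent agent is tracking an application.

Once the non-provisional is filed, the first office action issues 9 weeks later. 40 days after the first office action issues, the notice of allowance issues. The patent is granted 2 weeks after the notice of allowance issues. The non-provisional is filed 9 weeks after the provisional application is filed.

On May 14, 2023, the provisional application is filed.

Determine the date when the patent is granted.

The provisional application is filed: May 14, 2023.
The non-provisional is filed: May 14, 2023 + 9 weeks = Jul 16, 2023.
The first office action issues: Jul 16, 2023 + 9 weeks = Sep 17, 2023.
The notice of allowance issues: Sep 17, 2023 + 40 days = Oct 27, 2023.
The patent is granted: Oct 27, 2023 + 2 weeks = Nov 10, 2023.

Nov 10, 2023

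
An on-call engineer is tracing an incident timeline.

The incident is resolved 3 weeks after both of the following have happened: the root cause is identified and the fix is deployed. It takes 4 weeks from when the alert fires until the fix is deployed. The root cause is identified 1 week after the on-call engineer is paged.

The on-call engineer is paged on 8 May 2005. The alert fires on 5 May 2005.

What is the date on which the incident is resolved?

The on-call engineer is paged: May 8, 2005.
The root cause is identified: May 8, 2005 + 1 week = May 15, 2005.
The alert fires: May 5, 2005.
The fix is deployed: May 5, 2005 + 4 weeks = Jun 2, 2005.
Both prerequisites met — the root cause is identified (May 15, 2005), the fix is deployed (Jun 2, 2005); the later is Jun 2, 2005.
The incident is resolved: Jun 2, 2005 + 3 weeks = Jun 23, 2005.

23 June 2005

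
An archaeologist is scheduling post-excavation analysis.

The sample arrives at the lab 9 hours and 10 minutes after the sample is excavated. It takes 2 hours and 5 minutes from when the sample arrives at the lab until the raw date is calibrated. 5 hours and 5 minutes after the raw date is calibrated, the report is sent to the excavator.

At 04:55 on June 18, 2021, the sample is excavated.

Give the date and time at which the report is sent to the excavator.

The sample is excavated: 04:55 Jun 18, 2021.
The sample arrives at the lab: 04:55 Jun 18, 2021 + 9h10m = 14:05 Jun 18, 2021.
The raw date is calibrated: 14:05 Jun 18, 2021 + 2h05m = 16:10 Jun 18, 2021.
The report is sent to the excavator: 16:10 Jun 18, 2021 + 5h05m = 21:15 Jun 18, 2021.

21:15 on June 18, 2021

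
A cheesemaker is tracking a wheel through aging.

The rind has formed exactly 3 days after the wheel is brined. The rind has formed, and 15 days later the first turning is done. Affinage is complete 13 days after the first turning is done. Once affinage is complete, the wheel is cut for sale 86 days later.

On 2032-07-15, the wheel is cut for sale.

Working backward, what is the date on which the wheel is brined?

2032-03-20

The wheel is cut for sale: Jul 15, 2032.
Affinage is complete: Jul 15, 2032 − 86 days = Apr 20, 2032.
The first turning is done: Apr 20, 2032 − 13 days = Apr 7, 2032.
The rind has formed: Apr 7, 2032 − 15 days = Mar 23, 2032.
The wheel is brined: Mar 23, 2032 − 3 days = Mar 20, 2032.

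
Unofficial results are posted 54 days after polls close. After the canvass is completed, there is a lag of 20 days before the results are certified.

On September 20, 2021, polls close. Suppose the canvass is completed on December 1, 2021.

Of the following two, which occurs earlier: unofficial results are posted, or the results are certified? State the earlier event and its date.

Unofficial results are posted — November 13, 2021

Polls close: Sep 20, 2021.
Unofficial results are posted: Sep 20, 2021 + 54 days = Nov 13, 2021.
The canvass is completed: Dec 1, 2021.
The results are certified: Dec 1, 2021 + 20 days = Dec 21, 2021.
Comparing: unofficial results are posted on Nov 13, 2021 vs the results are certified on Dec 21, 2021. Earlier: unofficial results are posted.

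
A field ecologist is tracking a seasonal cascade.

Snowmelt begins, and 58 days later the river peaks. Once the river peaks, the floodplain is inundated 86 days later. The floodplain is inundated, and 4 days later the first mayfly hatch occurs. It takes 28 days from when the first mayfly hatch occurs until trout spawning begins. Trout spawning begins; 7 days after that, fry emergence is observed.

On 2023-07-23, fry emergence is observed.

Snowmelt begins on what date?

2023-01-21

Fry emergence is observed: Jul 23, 2023.
Trout spawning begins: Jul 23, 2023 − 7 days = Jul 16, 2023.
The first mayfly hatch occurs: Jul 16, 2023 − 28 days = Jun 18, 2023.
The floodplain is inundated: Jun 18, 2023 − 4 days = Jun 14, 2023.
The river peaks: Jun 14, 2023 − 86 days = Mar 20, 2023.
Snowmelt begins: Mar 20, 2023 − 58 days = Jan 21, 2023.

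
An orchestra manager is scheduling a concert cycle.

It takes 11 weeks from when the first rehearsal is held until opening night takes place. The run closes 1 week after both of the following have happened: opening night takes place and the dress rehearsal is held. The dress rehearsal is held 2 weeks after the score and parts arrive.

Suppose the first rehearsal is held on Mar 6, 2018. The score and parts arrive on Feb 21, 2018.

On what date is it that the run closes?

May 29, 2018

The first rehearsal is held: Mar 6, 2018.
Opening night takes place: Mar 6, 2018 + 11 weeks = May 22, 2018.
The score and parts arrive: Feb 21, 2018.
The dress rehearsal is held: Feb 21, 2018 + 2 weeks = Mar 7, 2018.
Both prerequisites met — opening night takes place (May 22, 2018), the dress rehearsal is held (Mar 7, 2018); the later is May 22, 2018.
The run closes: May 22, 2018 + 1 week = May 29, 2018.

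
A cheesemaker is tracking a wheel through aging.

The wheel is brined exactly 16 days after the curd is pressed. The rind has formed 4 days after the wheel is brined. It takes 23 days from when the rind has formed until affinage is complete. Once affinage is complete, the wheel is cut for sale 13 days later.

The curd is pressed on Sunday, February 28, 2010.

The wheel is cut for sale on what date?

The curd is pressed: Feb 28, 2010.
The wheel is brined: Feb 28, 2010 + 16 days = Mar 16, 2010.
The rind has formed: Mar 16, 2010 + 4 days = Mar 20, 2010.
Affinage is complete: Mar 20, 2010 + 23 days = Apr 12, 2010.
The wheel is cut for sale: Apr 12, 2010 + 13 days = Apr 25, 2010.

Sunday, April 25, 2010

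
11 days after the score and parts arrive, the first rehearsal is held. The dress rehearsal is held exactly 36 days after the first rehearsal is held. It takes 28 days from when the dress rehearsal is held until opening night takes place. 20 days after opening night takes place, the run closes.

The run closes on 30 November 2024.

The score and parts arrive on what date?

27 August 2024

The run closes: Nov 30, 2024.
Opening night takes place: Nov 30, 2024 − 20 days = Nov 10, 2024.
The dress rehearsal is held: Nov 10, 2024 − 28 days = Oct 13, 2024.
The first rehearsal is held: Oct 13, 2024 − 36 days = Sep 7, 2024.
The score and parts arrive: Sep 7, 2024 − 11 days = Aug 27, 2024.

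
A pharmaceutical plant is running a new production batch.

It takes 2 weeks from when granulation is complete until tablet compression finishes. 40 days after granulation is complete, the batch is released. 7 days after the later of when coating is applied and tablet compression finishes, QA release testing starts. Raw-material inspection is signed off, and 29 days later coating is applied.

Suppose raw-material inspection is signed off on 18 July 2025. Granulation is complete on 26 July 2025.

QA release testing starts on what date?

23 August 2025

Raw-material inspection is signed off: Jul 18, 2025.
Coating is applied: Jul 18, 2025 + 29 days = Aug 16, 2025.
Granulation is complete: Jul 26, 2025.
Tablet compression finishes: Jul 26, 2025 + 2 weeks = Aug 9, 2025.
Both prerequisites met — coating is applied (Aug 16, 2025), tablet compression finishes (Aug 9, 2025); the later is Aug 16, 2025.
QA release testing starts: Aug 16, 2025 + 7 days = Aug 23, 2025.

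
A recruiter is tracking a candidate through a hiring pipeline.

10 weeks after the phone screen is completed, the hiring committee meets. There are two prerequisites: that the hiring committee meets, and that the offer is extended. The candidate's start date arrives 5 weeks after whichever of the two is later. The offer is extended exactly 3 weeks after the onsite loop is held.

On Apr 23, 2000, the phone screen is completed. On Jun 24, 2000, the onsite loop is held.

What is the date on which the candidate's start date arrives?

The phone screen is completed: Apr 23, 2000.
The hiring committee meets: Apr 23, 2000 + 10 weeks = Jul 2, 2000.
The onsite loop is held: Jun 24, 2000.
The offer is extended: Jun 24, 2000 + 3 weeks = Jul 15, 2000.
Both prerequisites met — the hiring committee meets (Jul 2, 2000), the offer is extended (Jul 15, 2000); the later is Jul 15, 2000.
The candidate's start date arrives: Jul 15, 2000 + 5 weeks = Aug 19, 2000.

Aug 19, 2000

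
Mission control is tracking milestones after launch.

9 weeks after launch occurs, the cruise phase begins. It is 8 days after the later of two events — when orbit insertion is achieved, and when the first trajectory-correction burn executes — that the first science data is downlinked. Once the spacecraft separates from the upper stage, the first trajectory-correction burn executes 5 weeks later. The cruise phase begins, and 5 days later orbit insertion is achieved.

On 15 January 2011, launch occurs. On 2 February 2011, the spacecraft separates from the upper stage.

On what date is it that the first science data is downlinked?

Launch occurs: Jan 15, 2011.
The cruise phase begins: Jan 15, 2011 + 9 weeks = Mar 19, 2011.
Orbit insertion is achieved: Mar 19, 2011 + 5 days = Mar 24, 2011.
The spacecraft separates from the upper stage: Feb 2, 2011.
The first trajectory-correction burn executes: Feb 2, 2011 + 5 weeks = Mar 9, 2011.
Both prerequisites met — orbit insertion is achieved (Mar 24, 2011), the first trajectory-correction burn executes (Mar 9, 2011); the later is Mar 24, 2011.
The first science data is downlinked: Mar 24, 2011 + 8 days = Apr 1, 2011.

1 April 2011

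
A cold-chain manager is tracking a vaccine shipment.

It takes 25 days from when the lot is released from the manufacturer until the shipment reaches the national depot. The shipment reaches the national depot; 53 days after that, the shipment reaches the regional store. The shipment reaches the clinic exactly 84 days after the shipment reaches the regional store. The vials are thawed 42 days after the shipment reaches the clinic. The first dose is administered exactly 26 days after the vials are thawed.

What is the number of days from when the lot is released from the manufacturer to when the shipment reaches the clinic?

162 days

Causal path: the lot is released from the manufacturer → the shipment reaches the national depot → the shipment reaches the regional store → the shipment reaches the clinic.
Total delay along the path: 25 + 53 + 84 = 162 days.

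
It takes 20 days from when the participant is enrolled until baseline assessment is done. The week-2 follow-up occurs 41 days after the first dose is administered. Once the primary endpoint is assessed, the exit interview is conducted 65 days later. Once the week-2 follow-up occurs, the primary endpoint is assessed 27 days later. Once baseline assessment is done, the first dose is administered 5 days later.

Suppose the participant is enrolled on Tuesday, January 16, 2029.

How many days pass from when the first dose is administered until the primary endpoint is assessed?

68 days

Causal path: the first dose is administered → the week-2 follow-up occurs → the primary endpoint is assessed.
Total delay along the path: 41 + 27 = 68 days.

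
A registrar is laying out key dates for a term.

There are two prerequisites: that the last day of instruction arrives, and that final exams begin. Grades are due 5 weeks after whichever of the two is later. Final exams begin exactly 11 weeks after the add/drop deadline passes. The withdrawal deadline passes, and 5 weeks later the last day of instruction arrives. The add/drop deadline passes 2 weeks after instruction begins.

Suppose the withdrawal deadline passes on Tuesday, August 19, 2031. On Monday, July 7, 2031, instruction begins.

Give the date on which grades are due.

The withdrawal deadline passes: Aug 19, 2031.
The last day of instruction arrives: Aug 19, 2031 + 5 weeks = Sep 23, 2031.
Instruction begins: Jul 7, 2031.
The add/drop deadline passes: Jul 7, 2031 + 2 weeks = Jul 21, 2031.
Final exams begin: Jul 21, 2031 + 11 weeks = Oct 6, 2031.
Both prerequisites met — the last day of instruction arrives (Sep 23, 2031), final exams begin (Oct 6, 2031); the later is Oct 6, 2031.
Grades are due: Oct 6, 2031 + 5 weeks = Nov 10, 2031.

Monday, November 10, 2031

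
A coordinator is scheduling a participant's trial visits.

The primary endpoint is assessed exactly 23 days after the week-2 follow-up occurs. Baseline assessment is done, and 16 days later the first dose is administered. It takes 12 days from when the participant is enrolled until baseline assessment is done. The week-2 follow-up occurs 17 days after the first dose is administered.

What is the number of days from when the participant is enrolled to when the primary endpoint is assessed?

Causal path: the participant is enrolled → baseline assessment is done → the first dose is administered → the week-2 follow-up occurs → the primary endpoint is assessed.
Total delay along the path: 12 + 16 + 17 + 23 = 68 days.

68 days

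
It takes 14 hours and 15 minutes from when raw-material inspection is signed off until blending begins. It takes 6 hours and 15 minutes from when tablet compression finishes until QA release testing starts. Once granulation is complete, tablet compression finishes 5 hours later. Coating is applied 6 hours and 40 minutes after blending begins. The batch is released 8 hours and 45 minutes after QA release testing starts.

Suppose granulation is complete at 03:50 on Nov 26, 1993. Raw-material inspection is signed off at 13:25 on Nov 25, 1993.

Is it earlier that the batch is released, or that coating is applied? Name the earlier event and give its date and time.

Granulation is complete: 03:50 Nov 26, 1993.
Tablet compression finishes: 03:50 Nov 26, 1993 + 5h = 08:50 Nov 26, 1993.
QA release testing starts: 08:50 Nov 26, 1993 + 6h15m = 15:05 Nov 26, 1993.
The batch is released: 15:05 Nov 26, 1993 + 8h45m = 23:50 Nov 26, 1993.
Raw-material inspection is signed off: 13:25 Nov 25, 1993.
Blending begins: 13:25 Nov 25, 1993 + 14h15m = 03:40 Nov 26, 1993.
Coating is applied: 03:40 Nov 26, 1993 + 6h40m = 10:20 Nov 26, 1993.
Comparing: the batch is released at 23:50 Nov 26, 1993 vs coating is applied at 10:20 Nov 26, 1993. Earlier: coating is applied.

Coating is applied — 10:20 on Nov 26, 1993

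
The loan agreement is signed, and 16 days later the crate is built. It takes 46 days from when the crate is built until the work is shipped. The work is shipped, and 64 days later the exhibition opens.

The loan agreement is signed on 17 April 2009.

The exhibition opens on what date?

21 August 2009

The loan agreement is signed: Apr 17, 2009.
The crate is built: Apr 17, 2009 + 16 days = May 3, 2009.
The work is shipped: May 3, 2009 + 46 days = Jun 18, 2009.
The exhibition opens: Jun 18, 2009 + 64 days = Aug 21, 2009.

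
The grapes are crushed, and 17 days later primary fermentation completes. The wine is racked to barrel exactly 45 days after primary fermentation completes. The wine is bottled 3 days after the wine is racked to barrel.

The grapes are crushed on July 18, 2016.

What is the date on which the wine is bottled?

The grapes are crushed: Jul 18, 2016.
Primary fermentation completes: Jul 18, 2016 + 17 days = Aug 4, 2016.
The wine is racked to barrel: Aug 4, 2016 + 45 days = Sep 18, 2016.
The wine is bottled: Sep 18, 2016 + 3 days = Sep 21, 2016.

September 21, 2016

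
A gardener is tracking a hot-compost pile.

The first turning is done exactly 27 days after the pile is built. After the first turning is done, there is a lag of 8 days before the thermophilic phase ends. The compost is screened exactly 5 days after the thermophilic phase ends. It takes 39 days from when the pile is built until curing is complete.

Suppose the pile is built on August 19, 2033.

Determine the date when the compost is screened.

The pile is built: Aug 19, 2033.
The first turning is done: Aug 19, 2033 + 27 days = Sep 15, 2033.
The thermophilic phase ends: Sep 15, 2033 + 8 days = Sep 23, 2033.
The compost is screened: Sep 23, 2033 + 5 days = Sep 28, 2033.

September 28, 2033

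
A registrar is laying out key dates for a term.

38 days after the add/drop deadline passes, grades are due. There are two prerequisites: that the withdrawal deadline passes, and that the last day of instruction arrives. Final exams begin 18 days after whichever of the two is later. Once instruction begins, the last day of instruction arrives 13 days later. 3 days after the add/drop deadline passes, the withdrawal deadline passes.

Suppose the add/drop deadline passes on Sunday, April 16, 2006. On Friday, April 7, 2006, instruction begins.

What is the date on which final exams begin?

The add/drop deadline passes: Apr 16, 2006.
The withdrawal deadline passes: Apr 16, 2006 + 3 days = Apr 19, 2006.
Instruction begins: Apr 7, 2006.
The last day of instruction arrives: Apr 7, 2006 + 13 days = Apr 20, 2006.
Both prerequisites met — the withdrawal deadline passes (Apr 19, 2006), the last day of instruction arrives (Apr 20, 2006); the later is Apr 20, 2006.
Final exams begin: Apr 20, 2006 + 18 days = May 8, 2006.

Monday, May 8, 2006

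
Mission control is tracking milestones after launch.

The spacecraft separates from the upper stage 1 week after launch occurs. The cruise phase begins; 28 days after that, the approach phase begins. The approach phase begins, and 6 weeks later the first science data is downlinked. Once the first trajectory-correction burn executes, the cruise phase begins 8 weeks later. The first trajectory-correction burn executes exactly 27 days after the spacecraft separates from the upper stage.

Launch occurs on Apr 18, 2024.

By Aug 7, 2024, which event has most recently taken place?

Launch occurs: Apr 18, 2024.
The spacecraft separates from the upper stage: Apr 18, 2024 + 1 week = Apr 25, 2024.
The first trajectory-correction burn executes: Apr 25, 2024 + 27 days = May 22, 2024.
The cruise phase begins: May 22, 2024 + 8 weeks = Jul 17, 2024.
The approach phase begins: Jul 17, 2024 + 28 days = Aug 14, 2024.
The first science data is downlinked: Aug 14, 2024 + 6 weeks = Sep 25, 2024.
Aug 7, 2024 falls between when the cruise phase begins (Jul 17, 2024) and when the approach phase begins (Aug 14, 2024).

The cruise phase begins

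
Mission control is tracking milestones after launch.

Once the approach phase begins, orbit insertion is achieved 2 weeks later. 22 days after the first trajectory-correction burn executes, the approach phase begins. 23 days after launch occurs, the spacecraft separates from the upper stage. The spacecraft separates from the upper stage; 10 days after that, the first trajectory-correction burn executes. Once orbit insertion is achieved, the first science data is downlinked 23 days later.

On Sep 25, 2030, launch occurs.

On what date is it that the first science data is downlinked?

Launch occurs: Sep 25, 2030.
The spacecraft separates from the upper stage: Sep 25, 2030 + 23 days = Oct 18, 2030.
The first trajectory-correction burn executes: Oct 18, 2030 + 10 days = Oct 28, 2030.
The approach phase begins: Oct 28, 2030 + 22 days = Nov 19, 2030.
Orbit insertion is achieved: Nov 19, 2030 + 2 weeks = Dec 3, 2030.
The first science data is downlinked: Dec 3, 2030 + 23 days = Dec 26, 2030.

Dec 26, 2030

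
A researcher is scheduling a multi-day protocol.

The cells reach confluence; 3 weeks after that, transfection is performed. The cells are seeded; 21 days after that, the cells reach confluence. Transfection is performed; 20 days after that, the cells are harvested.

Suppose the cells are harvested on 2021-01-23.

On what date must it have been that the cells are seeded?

2020-11-22

The cells are harvested: Jan 23, 2021.
Transfection is performed: Jan 23, 2021 − 20 days = Jan 3, 2021.
The cells reach confluence: Jan 3, 2021 − 3 weeks = Dec 13, 2020.
The cells are seeded: Dec 13, 2020 − 21 days = Nov 22, 2020.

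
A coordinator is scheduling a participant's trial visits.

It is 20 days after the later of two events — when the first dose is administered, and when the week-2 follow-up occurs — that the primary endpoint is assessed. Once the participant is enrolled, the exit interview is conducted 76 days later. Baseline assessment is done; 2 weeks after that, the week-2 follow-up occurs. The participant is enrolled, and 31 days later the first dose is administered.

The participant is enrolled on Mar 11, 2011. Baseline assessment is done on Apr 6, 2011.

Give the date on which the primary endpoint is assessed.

May 10, 2011

The participant is enrolled: Mar 11, 2011.
The first dose is administered: Mar 11, 2011 + 31 days = Apr 11, 2011.
Baseline assessment is done: Apr 6, 2011.
The week-2 follow-up occurs: Apr 6, 2011 + 2 weeks = Apr 20, 2011.
Both prerequisites met — the first dose is administered (Apr 11, 2011), the week-2 follow-up occurs (Apr 20, 2011); the later is Apr 20, 2011.
The primary endpoint is assessed: Apr 20, 2011 + 20 days = May 10, 2011.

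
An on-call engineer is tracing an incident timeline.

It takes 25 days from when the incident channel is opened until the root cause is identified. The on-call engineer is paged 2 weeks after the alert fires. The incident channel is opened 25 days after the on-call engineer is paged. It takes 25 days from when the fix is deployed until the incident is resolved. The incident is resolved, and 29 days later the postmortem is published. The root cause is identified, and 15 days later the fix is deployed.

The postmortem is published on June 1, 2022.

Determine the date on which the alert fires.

The postmortem is published: Jun 1, 2022.
The incident is resolved: Jun 1, 2022 − 29 days = May 3, 2022.
The fix is deployed: May 3, 2022 − 25 days = Apr 8, 2022.
The root cause is identified: Apr 8, 2022 − 15 days = Mar 24, 2022.
The incident channel is opened: Mar 24, 2022 − 25 days = Feb 27, 2022.
The on-call engineer is paged: Feb 27, 2022 − 25 days = Feb 2, 2022.
The alert fires: Feb 2, 2022 − 2 weeks = Jan 19, 2022.

January 19, 2022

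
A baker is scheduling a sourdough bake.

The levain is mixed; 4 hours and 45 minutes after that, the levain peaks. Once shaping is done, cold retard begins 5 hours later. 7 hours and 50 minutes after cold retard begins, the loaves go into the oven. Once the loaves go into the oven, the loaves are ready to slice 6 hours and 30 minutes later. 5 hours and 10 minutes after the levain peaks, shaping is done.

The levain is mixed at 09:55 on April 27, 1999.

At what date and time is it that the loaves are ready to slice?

15:10 on April 28, 1999

The levain is mixed: 09:55 Apr 27, 1999.
The levain peaks: 09:55 Apr 27, 1999 + 4h45m = 14:40 Apr 27, 1999.
Shaping is done: 14:40 Apr 27, 1999 + 5h10m = 19:50 Apr 27, 1999.
Cold retard begins: 19:50 Apr 27, 1999 + 5h = 00:50 Apr 28, 1999.
The loaves go into the oven: 00:50 Apr 28, 1999 + 7h50m = 08:40 Apr 28, 1999.
The loaves are ready to slice: 08:40 Apr 28, 1999 + 6h30m = 15:10 Apr 28, 1999.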